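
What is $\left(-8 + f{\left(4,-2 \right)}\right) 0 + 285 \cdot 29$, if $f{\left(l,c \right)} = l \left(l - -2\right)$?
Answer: $8265$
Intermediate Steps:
$f{\left(l,c \right)} = l \left(2 + l\right)$ ($f{\left(l,c \right)} = l \left(l + 2\right) = l \left(2 + l\right)$)
$\left(-8 + f{\left(4,-2 \right)}\right) 0 + 285 \cdot 29 = \left(-8 + 4 \left(2 + 4\right)\right) 0 + 285 \cdot 29 = \left(-8 + 4 \cdot 6\right) 0 + 8265 = \left(-8 + 24\right) 0 + 8265 = 16 \cdot 0 + 8265 = 0 + 8265 = 8265$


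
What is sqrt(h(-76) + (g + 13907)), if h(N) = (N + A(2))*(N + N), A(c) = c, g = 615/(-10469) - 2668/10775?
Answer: 2*sqrt(8866593289873573)/1187405 ≈ 158.60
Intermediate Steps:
g = -34557917/112803475 (g = 615*(-1/10469) - 2668*1/10775 = -615/10469 - 2668/10775 = -34557917/112803475 ≈ -0.30635)
h(N) = 2*N*(2 + N) (h(N) = (N + 2)*(N + N) = (2 + N)*(2*N) = 2*N*(2 + N))
sqrt(h(-76) + (g + 13907)) = sqrt(2*(-76)*(2 - 76) + (-34557917/112803475 + 13907)) = sqrt(2*(-76)*(-74) + 1568723368908/112803475) = sqrt(11248 + 1568723368908/112803475) = sqrt(2837536855708/112803475) = 2*sqrt(8866593289873573)/1187405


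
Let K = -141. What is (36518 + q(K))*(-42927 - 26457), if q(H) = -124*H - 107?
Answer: -3739450680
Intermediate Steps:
q(H) = -107 - 124*H
(36518 + q(K))*(-42927 - 26457) = (36518 + (-107 - 124*(-141)))*(-42927 - 26457) = (36518 + (-107 + 17484))*(-69384) = (36518 + 17377)*(-69384) = 53895*(-69384) = -3739450680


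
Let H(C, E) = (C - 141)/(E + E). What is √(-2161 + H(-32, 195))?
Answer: I*√328755570/390 ≈ 46.491*I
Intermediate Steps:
H(C, E) = (-141 + C)/(2*E) (H(C, E) = (-141 + C)/((2*E)) = (-141 + C)*(1/(2*E)) = (-141 + C)/(2*E))
√(-2161 + H(-32, 195)) = √(-2161 + (½)*(-141 - 32)/195) = √(-2161 + (½)*(1/195)*(-173)) = √(-2161 - 173/390) = √(-842963/390) = I*√328755570/390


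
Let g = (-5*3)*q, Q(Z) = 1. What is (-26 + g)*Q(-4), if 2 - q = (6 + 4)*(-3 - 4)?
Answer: -1106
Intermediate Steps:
q = 72 (q = 2 - (6 + 4)*(-3 - 4) = 2 - 10*(-7) = 2 - 1*(-70) = 2 + 70 = 72)
g = -1080 (g = -5*3*72 = -15*72 = -1080)
(-26 + g)*Q(-4) = (-26 - 1080)*1 = -1106*1 = -1106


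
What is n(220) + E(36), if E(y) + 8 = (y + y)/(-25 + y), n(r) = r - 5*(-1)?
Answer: 2459/11 ≈ 223.55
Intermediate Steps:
n(r) = 5 + r (n(r) = r + 5 = 5 + r)
E(y) = -8 + 2*y/(-25 + y) (E(y) = -8 + (y + y)/(-25 + y) = -8 + (2*y)/(-25 + y) = -8 + 2*y/(-25 + y))
n(220) + E(36) = (5 + 220) + 2*(100 - 3*36)/(-25 + 36) = 225 + 2*(100 - 108)/11 = 225 + 2*(1/11)*(-8) = 225 - 16/11 = 2459/11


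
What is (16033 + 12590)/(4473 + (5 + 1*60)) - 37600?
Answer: -170600177/4538 ≈ -37594.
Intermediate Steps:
(16033 + 12590)/(4473 + (5 + 1*60)) - 37600 = 28623/(4473 + (5 + 60)) - 37600 = 28623/(4473 + 65) - 37600 = 28623/4538 - 37600 = -170600177/4538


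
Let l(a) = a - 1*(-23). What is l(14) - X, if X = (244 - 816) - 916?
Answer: 1525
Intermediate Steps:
l(a) = 23 + a (l(a) = a + 23 = 23 + a)
X = -1488 (X = -572 - 916 = -1488)
l(14) - X = (23 + 14) - 1*(-1488) = 37 + 1488 = 1525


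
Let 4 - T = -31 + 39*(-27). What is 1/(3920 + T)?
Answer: 1/5008 ≈ 0.00019968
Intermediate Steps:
T = 1088 (T = 4 - (-31 + 39*(-27)) = 4 - (-31 - 1053) = 4 - 1*(-1084) = 4 + 1084 = 1088)
1/(3920 + T) = 1/(3920 + 1088) = 1/5008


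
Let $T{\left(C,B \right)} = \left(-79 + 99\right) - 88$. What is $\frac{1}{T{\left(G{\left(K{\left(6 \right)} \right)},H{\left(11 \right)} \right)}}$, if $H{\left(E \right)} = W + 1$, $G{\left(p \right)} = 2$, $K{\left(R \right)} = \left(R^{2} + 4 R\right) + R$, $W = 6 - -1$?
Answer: $- \frac{1}{68} \approx -0.014706$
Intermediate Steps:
$W = 7$ ($W = 6 + 1 = 7$)
$K{\left(R \right)} = R^{2} + 5 R$
$H{\left(E \right)} = 8$ ($H{\left(E \right)} = 7 + 1 = 8$)
$T{\left(C,B \right)} = -68$ ($T{\left(C,B \right)} = 20 - 88 = -68$)
$\frac{1}{T{\left(G{\left(K{\left(6 \right)} \right)},H{\left(11 \right)} \right)}} = \frac{1}{-68} = - \frac{1}{68}$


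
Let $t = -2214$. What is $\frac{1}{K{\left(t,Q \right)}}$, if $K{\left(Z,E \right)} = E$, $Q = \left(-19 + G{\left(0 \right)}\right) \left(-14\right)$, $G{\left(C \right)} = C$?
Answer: $\frac{1}{266} \approx 0.0037594$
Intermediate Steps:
$Q = 266$ ($Q = \left(-19 + 0\right) \left(-14\right) = \left(-19\right) \left(-14\right) = 266$)
$\frac{1}{K{\left(t,Q \right)}} = \frac{1}{266}$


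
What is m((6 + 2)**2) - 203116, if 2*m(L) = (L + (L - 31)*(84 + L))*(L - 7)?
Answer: -62098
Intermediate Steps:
m(L) = (-7 + L)*(L + (-31 + L)*(84 + L))/2 (m(L) = ((L + (L - 31)*(84 + L))*(L - 7))/2 = ((L + (-31 + L)*(84 + L))*(-7 + L))/2 = ((-7 + L)*(L + (-31 + L)*(84 + L)))/2 = (-7 + L)*(L + (-31 + L)*(84 + L))/2)
m((6 + 2)**2) - 203116 = (9114 + ((6 + 2)**2)**3/2 - 1491*(6 + 2)**2 + 47*((6 + 2)**2)**2/2) - 203116 = (9114 + (8**2)**3/2 - 1491*8**2 + 47*(8**2)**2/2) - 203116 = (9114 + (1/2)*64**3 - 1491*64 + (47/2)*64**2) - 203116 = (9114 + (1/2)*262144 - 95424 + (47/2)*4096) - 203116 = (9114 + 131072 - 95424 + 96256) - 203116 = 141018 - 203116 = -62098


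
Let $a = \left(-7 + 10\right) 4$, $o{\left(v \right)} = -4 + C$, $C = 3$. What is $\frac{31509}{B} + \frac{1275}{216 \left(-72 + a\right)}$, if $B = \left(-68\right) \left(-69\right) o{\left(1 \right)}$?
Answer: $- \frac{2301883}{337824} \approx -6.8139$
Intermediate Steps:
$o{\left(v \right)} = -1$ ($o{\left(v \right)} = -4 + 3 = -1$)
$B = -4692$ ($B = \left(-68\right) \left(-69\right) \left(-1\right) = 4692 \left(-1\right) = -4692$)
$a = 12$ ($a = 3 \cdot 4 = 12$)
$\frac{31509}{B} + \frac{1275}{216 \left(-72 + a\right)} = \frac{31509}{-4692} + \frac{1275}{216 \left(-72 + 12\right)} = 31509 \left(- \frac{1}{4692}\right) + \frac{1275}{216 \left(-60\right)} = - \frac{10503}{1564} + \frac{1275}{-12960} = - \frac{10503}{1564} + 1275 \left(- \frac{1}{12960}\right) = - \frac{10503}{1564} - \frac{85}{864} = - \frac{2301883}{337824}$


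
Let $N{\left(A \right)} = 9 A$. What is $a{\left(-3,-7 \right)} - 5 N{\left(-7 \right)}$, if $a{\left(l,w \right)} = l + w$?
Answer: $305$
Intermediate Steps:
$a{\left(-3,-7 \right)} - 5 N{\left(-7 \right)} = \left(-3 - 7\right) - 5 \cdot 9 \left(-7\right) = -10 - -315 = -10 + 315 = 305$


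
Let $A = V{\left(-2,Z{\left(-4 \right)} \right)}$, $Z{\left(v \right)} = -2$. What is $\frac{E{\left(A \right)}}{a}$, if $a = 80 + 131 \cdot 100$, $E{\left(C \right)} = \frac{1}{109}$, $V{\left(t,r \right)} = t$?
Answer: $\frac{1}{1436620} \approx 6.9608 \cdot 10^{-7}$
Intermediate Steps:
$A = -2$
$E{\left(C \right)} = \frac{1}{109}$
$a = 13180$ ($a = 80 + 13100 = 13180$)
$\frac{E{\left(A \right)}}{a} = \frac{1}{109 \cdot 13180} = \frac{1}{109} \cdot \frac{1}{13180} = \frac{1}{1436620}$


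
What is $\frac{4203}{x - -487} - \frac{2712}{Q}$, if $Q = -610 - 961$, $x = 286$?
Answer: $\frac{8699289}{1214383} \approx 7.1635$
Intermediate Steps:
$Q = -1571$ ($Q = -610 - 961 = -1571$)
$\frac{4203}{x - -487} - \frac{2712}{Q} = \frac{4203}{286 - -487} - \frac{2712}{-1571} = \frac{4203}{286 + 487} - - \frac{2712}{1571} = \frac{4203}{773} + \frac{2712}{1571} = \frac{8699289}{1214383}$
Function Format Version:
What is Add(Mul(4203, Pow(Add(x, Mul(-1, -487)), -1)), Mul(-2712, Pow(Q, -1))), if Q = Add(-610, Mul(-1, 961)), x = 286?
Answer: Rational(8699289, 1214383) ≈ 7.1635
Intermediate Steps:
Q = -1571 (Q = Add(-610, -961) = -1571)
Add(Mul(4203, Pow(Add(x, Mul(-1, -487)), -1)), Mul(-2712, Pow(Q, -1))) = Add(Mul(4203, Pow(Add(286, Mul(-1, -487)), -1)), Mul(-2712, Pow(-1571, -1))) = Add(Mul(4203, Pow(Add(286, 487), -1)), Mul(-2712, Rational(-1, 1571))) = Add(Mul(4203, Pow(773, -1)), Rational(2712, 1571)) = Add(Mul(4203, Rational(1, 773)), Rational(2712, 1571)) = Add(Rational(4203, 773), Rational(2712, 1571)) = Rational(8699289, 1214383)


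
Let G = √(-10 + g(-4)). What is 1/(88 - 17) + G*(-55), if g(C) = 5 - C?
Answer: 1/71 - 55*I ≈ 0.014085 - 55.0*I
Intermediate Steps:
G = I (G = √(-10 + (5 - 1*(-4))) = √(-10 + (5 + 4)) = √(-10 + 9) = √(-1) = I ≈ 1.0*I)
1/(88 - 17) + G*(-55) = 1/(88 - 17) + I*(-55) = 1/71 - 55*I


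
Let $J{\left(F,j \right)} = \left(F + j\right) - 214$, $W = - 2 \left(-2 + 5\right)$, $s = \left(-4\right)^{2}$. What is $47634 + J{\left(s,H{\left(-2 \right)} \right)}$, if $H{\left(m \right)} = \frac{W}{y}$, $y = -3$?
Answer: $47438$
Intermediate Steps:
$s = 16$
$W = -6$ ($W = \left(-2\right) 3 = -6$)
$H{\left(m \right)} = 2$ ($H{\left(m \right)} = - \frac{6}{-3} = \left(-6\right) \left(- \frac{1}{3}\right) = 2$)
$J{\left(F,j \right)} = -214 + F + j$
$47634 + J{\left(s,H{\left(-2 \right)} \right)} = 47634 + \left(-214 + 16 + 2\right) = 47634 - 196 = 47438$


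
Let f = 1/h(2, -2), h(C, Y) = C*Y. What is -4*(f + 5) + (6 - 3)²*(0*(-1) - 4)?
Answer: -55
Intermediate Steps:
f = -¼ (f = 1/(2*(-2)) = 1/(-4) = -¼ ≈ -0.25000)
-4*(f + 5) + (6 - 3)²*(0*(-1) - 4) = -4*(-¼ + 5) + (6 - 3)²*(0*(-1) - 4) = -4*19/4 + 3²*(0 - 4) = -19 + 9*(-4) = -19 - 36 = -55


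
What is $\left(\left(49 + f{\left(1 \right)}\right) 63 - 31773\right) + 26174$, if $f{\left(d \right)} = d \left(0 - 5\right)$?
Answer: $-2827$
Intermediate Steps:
$f{\left(d \right)} = - 5 d$ ($f{\left(d \right)} = d \left(-5\right) = - 5 d$)
$\left(\left(49 + f{\left(1 \right)}\right) 63 - 31773\right) + 26174 = \left(\left(49 - 5\right) 63 - 31773\right) + 26174 = \left(44 \cdot 63 - 31773\right) + 26174 = \left(2772 - 31773\right) + 26174 = -29001 + 26174 = -2827$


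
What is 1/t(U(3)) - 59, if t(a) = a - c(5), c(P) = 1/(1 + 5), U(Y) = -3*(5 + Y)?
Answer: -8561/145 ≈ -59.041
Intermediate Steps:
U(Y) = -15 - 3*Y
c(P) = 1/6
t(a) = -1/6 + a (t(a) = a - 1*1/6 = a - 1/6 = -1/6 + a)
1/t(U(3)) - 59 = 1/(-1/6 + (-15 - 3*3)) - 59 = 1/(-1/6 + (-15 - 9)) - 59 = 1/(-1/6 - 24) - 59 = 1/(-145/6) - 59 = -6/145 - 59 = -8561/145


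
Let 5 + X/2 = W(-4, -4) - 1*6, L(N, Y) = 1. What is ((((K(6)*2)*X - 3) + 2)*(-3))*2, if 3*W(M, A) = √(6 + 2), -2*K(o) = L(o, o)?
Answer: -126 + 8*√2 ≈ -114.69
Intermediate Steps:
K(o) = -½ (K(o) = -½*1 = -½)
W(M, A) = 2*√2/3 (W(M, A) = √(6 + 2)/3 = √8/3 = (2*√2)/3 = 2*√2/3)
X = -22 + 4*√2/3 (X = -10 + 2*(2*√2/3 - 1*6) = -10 + 2*(2*√2/3 - 6) = -10 + 2*(-6 + 2*√2/3) = -10 + (-12 + 4*√2/3) = -22 + 4*√2/3 ≈ -20.114)
((((K(6)*2)*X - 3) + 2)*(-3))*2 = ((((-½*2)*(-22 + 4*√2/3) - 3) + 2)*(-3))*2 = (((-(-22 + 4*√2/3) - 3) + 2)*(-3))*2 = ((((22 - 4*√2/3) - 3) + 2)*(-3))*2 = (((19 - 4*√2/3) + 2)*(-3))*2 = ((21 - 4*√2/3)*(-3))*2 = (-63 + 4*√2)*2 = -126 + 8*√2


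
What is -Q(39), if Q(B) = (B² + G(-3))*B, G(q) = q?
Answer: -59202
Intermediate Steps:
Q(B) = B*(-3 + B²) (Q(B) = (B² - 3)*B = (-3 + B²)*B = B*(-3 + B²))
-Q(39) = -39*(-3 + 39²) = -39*(-3 + 1521) = -39*1518 = -1*59202 = -59202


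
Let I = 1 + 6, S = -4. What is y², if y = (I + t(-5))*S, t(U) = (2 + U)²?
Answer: 4096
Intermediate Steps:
I = 7
y = -64 (y = (7 + (2 - 5)²)*(-4) = (7 + (-3)²)*(-4) = (7 + 9)*(-4) = 16*(-4) = -64)
y² = (-64)² = 4096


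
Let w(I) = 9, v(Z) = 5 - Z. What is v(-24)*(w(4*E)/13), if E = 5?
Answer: 261/13 ≈ 20.077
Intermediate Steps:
v(-24)*(w(4*E)/13) = (5 - 1*(-24))*(9/13) = (5 + 24)*(9*(1/13)) = 29*(9/13) = 261/13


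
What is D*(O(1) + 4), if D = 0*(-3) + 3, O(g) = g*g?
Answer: 15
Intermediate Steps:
O(g) = g**2
D = 3 (D = 0 + 3 = 3)
D*(O(1) + 4) = 3*(1**2 + 4) = 3*(1 + 4) = 3*5 = 15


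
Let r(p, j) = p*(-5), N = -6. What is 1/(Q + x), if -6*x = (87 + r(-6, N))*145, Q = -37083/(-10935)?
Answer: -7290/20587753 ≈ -0.00035409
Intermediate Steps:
Q = 12361/3645 (Q = -37083*(-1/10935) = 12361/3645 ≈ 3.3912)
r(p, j) = -5*p
x = -5655/2 (x = -(87 - 5*(-6))*145/6 = -(87 + 30)*145/6 = -39*145/2 = -1/6*16965 = -5655/2 ≈ -2827.5)
1/(Q + x) = 1/(12361/3645 - 5655/2) = 1/(-20587753/7290) = -7290/20587753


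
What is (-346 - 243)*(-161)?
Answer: 94829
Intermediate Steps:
(-346 - 243)*(-161) = -589*(-161) = 94829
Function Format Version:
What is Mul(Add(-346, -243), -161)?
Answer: 94829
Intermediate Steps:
Mul(Add(-346, -243), -161) = Mul(-589, -161) = 94829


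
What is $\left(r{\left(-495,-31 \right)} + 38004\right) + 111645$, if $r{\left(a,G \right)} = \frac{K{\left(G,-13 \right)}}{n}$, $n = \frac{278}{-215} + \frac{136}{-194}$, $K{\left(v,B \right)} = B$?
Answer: $\frac{6223574429}{41586} \approx 1.4966 \cdot 10^{5}$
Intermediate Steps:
$n = - \frac{41586}{20855}$ ($n = 278 \left(- \frac{1}{215}\right) + 136 \left(- \frac{1}{194}\right) = - \frac{278}{215} - \frac{68}{97} = - \frac{41586}{20855} \approx -1.9941$)
$r{\left(a,G \right)} = \frac{271115}{41586}$ ($r{\left(a,G \right)} = - \frac{13}{- \frac{41586}{20855}} = \left(-13\right) \left(- \frac{20855}{41586}\right) = \frac{271115}{41586}$)
$\left(r{\left(-495,-31 \right)} + 38004\right) + 111645 = \left(\frac{271115}{41586} + 38004\right) + 111645 = \frac{1580705459}{41586} + 111645 = \frac{6223574429}{41586}$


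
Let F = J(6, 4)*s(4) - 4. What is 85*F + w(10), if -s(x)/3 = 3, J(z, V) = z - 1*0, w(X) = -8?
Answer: -4938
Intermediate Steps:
J(z, V) = z (J(z, V) = z + 0 = z)
s(x) = -9 (s(x) = -3*3 = -9)
F = -58 (F = 6*(-9) - 4 = -54 - 4 = -58)
85*F + w(10) = 85*(-58) - 8 = -4930 - 8 = -4938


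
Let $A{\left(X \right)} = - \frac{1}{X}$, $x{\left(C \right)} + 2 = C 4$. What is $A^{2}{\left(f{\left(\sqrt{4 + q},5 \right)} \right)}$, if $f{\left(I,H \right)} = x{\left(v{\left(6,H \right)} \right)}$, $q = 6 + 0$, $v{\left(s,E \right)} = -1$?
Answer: $\frac{1}{36} \approx 0.027778$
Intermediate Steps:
$q = 6$
$x{\left(C \right)} = -2 + 4 C$ ($x{\left(C \right)} = -2 + C 4 = -2 + 4 C$)
$f{\left(I,H \right)} = -6$ ($f{\left(I,H \right)} = -2 + 4 \left(-1\right) = -2 - 4 = -6$)
$A^{2}{\left(f{\left(\sqrt{4 + q},5 \right)} \right)} = \left(- \frac{1}{-6}\right)^{2} = \left(\left(-1\right) \left(- \frac{1}{6}\right)\right)^{2} = \left(\frac{1}{6}\right)^{2} = \frac{1}{36}$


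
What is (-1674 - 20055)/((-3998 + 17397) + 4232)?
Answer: -7243/5877 ≈ -1.2324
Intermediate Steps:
(-1674 - 20055)/((-3998 + 17397) + 4232) = -21729/(13399 + 4232) = -21729/17631 = -21729*1/17631 = -7243/5877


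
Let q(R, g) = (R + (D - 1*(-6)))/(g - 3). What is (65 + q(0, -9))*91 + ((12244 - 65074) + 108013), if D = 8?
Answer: 365951/6 ≈ 60992.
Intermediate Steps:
q(R, g) = (14 + R)/(-3 + g) (q(R, g) = (R + (8 - 1*(-6)))/(g - 3) = (R + (8 + 6))/(-3 + g) = (R + 14)/(-3 + g) = (14 + R)/(-3 + g))
(65 + q(0, -9))*91 + ((12244 - 65074) + 108013) = (65 + (14 + 0)/(-3 - 9))*91 + ((12244 - 65074) + 108013) = (65 + 14/(-12))*91 + (-52830 + 108013) = (65 - 1/12*14)*91 + 55183 = (65 - 7/6)*91 + 55183 = (383/6)*91 + 55183 = 34853/6 + 55183 = 365951/6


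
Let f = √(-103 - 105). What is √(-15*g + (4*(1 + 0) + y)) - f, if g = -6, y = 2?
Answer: 4*√6 - 4*I*√13 ≈ 9.798 - 14.422*I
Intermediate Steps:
f = 4*I*√13 (f = √(-208) = 4*I*√13 ≈ 14.422*I)
√(-15*g + (4*(1 + 0) + y)) - f = √(-15*(-6) + (4*(1 + 0) + 2)) - 4*I*√13 = √(90 + (4*1 + 2)) - 4*I*√13 = √(90 + (4 + 2)) - 4*I*√13 = √(90 + 6) - 4*I*√13 = √96 - 4*I*√13 = 4*√6 - 4*I*√13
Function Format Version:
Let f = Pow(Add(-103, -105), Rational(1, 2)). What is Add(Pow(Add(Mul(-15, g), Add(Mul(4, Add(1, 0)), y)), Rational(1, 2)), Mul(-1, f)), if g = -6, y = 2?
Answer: Add(Mul(4, Pow(6, Rational(1, 2))), Mul(-4, I, Pow(13, Rational(1, 2)))) ≈ Add(9.7980, Mul(-14.422, I))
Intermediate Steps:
f = Mul(4, I, Pow(13, Rational(1, 2))) (f = Pow(-208, Rational(1, 2)) = Mul(4, I, Pow(13, Rational(1, 2))) ≈ Mul(14.422, I))
Add(Pow(Add(Mul(-15, g), Add(Mul(4, Add(1, 0)), y)), Rational(1, 2)), Mul(-1, f)) = Add(Pow(Add(Mul(-15, -6), Add(Mul(4, Add(1, 0)), 2)), Rational(1, 2)), Mul(-1, Mul(4, I, Pow(13, Rational(1, 2))))) = Add(Pow(Add(90, Add(Mul(4, 1), 2)), Rational(1, 2)), Mul(-4, I, Pow(13, Rational(1, 2)))) = Add(Pow(Add(90, Add(4, 2)), Rational(1, 2)), Mul(-4, I, Pow(13, Rational(1, 2)))) = Add(Pow(Add(90, 6), Rational(1, 2)), Mul(-4, I, Pow(13, Rational(1, 2)))) = Add(Pow(96, Rational(1, 2)), Mul(-4, I, Pow(13, Rational(1, 2)))) = Add(Mul(4, Pow(6, Rational(1, 2))), Mul(-4, I, Pow(13, Rational(1, 2))))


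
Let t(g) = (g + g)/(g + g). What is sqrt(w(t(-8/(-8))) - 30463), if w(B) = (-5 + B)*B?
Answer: I*sqrt(30467) ≈ 174.55*I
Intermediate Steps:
t(g) = 1 (t(g) = (2*g)/((2*g)) = (2*g)*(1/(2*g)) = 1)
w(B) = B*(-5 + B)
sqrt(w(t(-8/(-8))) - 30463) = sqrt(1*(-5 + 1) - 30463) = sqrt(1*(-4) - 30463) = sqrt(-4 - 30463) = sqrt(-30467) = I*sqrt(30467)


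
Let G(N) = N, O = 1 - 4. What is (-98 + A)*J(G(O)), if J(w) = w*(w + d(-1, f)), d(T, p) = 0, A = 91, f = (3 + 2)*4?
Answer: -63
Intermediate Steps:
O = -3
f = 20 (f = 5*4 = 20)
J(w) = w² (J(w) = w*(w + 0) = w*w = w²)
(-98 + A)*J(G(O)) = (-98 + 91)*(-3)² = -7*9 = -63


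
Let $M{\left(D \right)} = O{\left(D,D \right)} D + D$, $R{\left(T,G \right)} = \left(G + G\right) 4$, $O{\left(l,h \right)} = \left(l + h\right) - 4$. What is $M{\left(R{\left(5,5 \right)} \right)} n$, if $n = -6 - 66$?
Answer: $-221760$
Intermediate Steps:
$O{\left(l,h \right)} = -4 + h + l$ ($O{\left(l,h \right)} = \left(h + l\right) - 4 = -4 + h + l$)
$R{\left(T,G \right)} = 8 G$ ($R{\left(T,G \right)} = 2 G 4 = 8 G$)
$M{\left(D \right)} = D + D \left(-4 + 2 D\right)$ ($M{\left(D \right)} = \left(-4 + D + D\right) D + D = \left(-4 + 2 D\right) D + D = D \left(-4 + 2 D\right) + D = D + D \left(-4 + 2 D\right)$)
$n = -72$ ($n = -6 - 66 = -72$)
$M{\left(R{\left(5,5 \right)} \right)} n = 8 \cdot 5 \left(-3 + 2 \cdot 8 \cdot 5\right) \left(-72\right) = 40 \left(-3 + 2 \cdot 40\right) \left(-72\right) = 40 \left(-3 + 80\right) \left(-72\right) = 40 \cdot 77 \left(-72\right) = 3080 \left(-72\right) = -221760$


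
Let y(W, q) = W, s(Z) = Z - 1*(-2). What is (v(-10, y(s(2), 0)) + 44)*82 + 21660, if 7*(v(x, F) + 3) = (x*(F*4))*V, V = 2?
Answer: 148914/7 ≈ 21273.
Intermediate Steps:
s(Z) = 2 + Z (s(Z) = Z + 2 = 2 + Z)
v(x, F) = -3 + 8*F*x/7 (v(x, F) = -3 + ((x*(F*4))*2)/7 = -3 + ((x*(4*F))*2)/7 = -3 + ((4*F*x)*2)/7 = -3 + (8*F*x)/7 = -3 + 8*F*x/7)
(v(-10, y(s(2), 0)) + 44)*82 + 21660 = ((-3 + (8/7)*(2 + 2)*(-10)) + 44)*82 + 21660 = ((-3 + (8/7)*4*(-10)) + 44)*82 + 21660 = ((-3 - 320/7) + 44)*82 + 21660 = (-341/7 + 44)*82 + 21660 = -33/7*82 + 21660 = -2706/7 + 21660 = 148914/7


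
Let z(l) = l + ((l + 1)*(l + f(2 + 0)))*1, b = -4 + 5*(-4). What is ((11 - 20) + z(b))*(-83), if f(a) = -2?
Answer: -46895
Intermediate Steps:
b = -24 (b = -4 - 20 = -24)
z(l) = l + (1 + l)*(-2 + l) (z(l) = l + ((l + 1)*(l - 2))*1 = l + ((1 + l)*(-2 + l))*1 = l + (1 + l)*(-2 + l))
((11 - 20) + z(b))*(-83) = ((11 - 20) + (-2 + (-24)²))*(-83) = (-9 + (-2 + 576))*(-83) = (-9 + 574)*(-83) = 565*(-83) = -46895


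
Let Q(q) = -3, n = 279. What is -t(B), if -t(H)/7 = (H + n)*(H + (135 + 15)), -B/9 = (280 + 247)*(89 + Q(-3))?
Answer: 1163440824084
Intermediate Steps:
B = -407898 (B = -9*(280 + 247)*(89 - 3) = -4743*86 = -9*45322 = -407898)
t(H) = -7*(150 + H)*(279 + H) (t(H) = -7*(H + 279)*(H + (135 + 15)) = -7*(279 + H)*(H + 150) = -7*(279 + H)*(150 + H) = -7*(150 + H)*(279 + H))
-t(B) = -(-292950 - 3003*(-407898) - 7*(-407898)**2) = -(-292950 + 1224917694 - 7*166380778404) = -(-292950 + 1224917694 - 1164665448828) = -1*(-1163440824084) = 1163440824084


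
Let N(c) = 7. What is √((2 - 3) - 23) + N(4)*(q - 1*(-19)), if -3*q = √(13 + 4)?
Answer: 133 - 7*√17/3 + 2*I*√6 ≈ 123.38 + 4.899*I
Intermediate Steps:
q = -√17/3 (q = -√(13 + 4)/3 = -√17/3 ≈ -1.3744)
√((2 - 3) - 23) + N(4)*(q - 1*(-19)) = √((2 - 3) - 23) + 7*(-√17/3 - 1*(-19)) = √(-1 - 23) + 7*(-√17/3 + 19) = √(-24) + 7*(19 - √17/3) = 2*I*√6 + (133 - 7*√17/3) = 133 - 7*√17/3 + 2*I*√6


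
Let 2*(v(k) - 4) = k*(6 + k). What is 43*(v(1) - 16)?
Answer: -731/2 ≈ -365.50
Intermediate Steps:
v(k) = 4 + k*(6 + k)/2 (v(k) = 4 + (k*(6 + k))/2 = 4 + k*(6 + k)/2)
43*(v(1) - 16) = 43*((4 + (1/2)*1**2 + 3*1) - 16) = 43*((4 + (1/2)*1 + 3) - 16) = 43*((4 + 1/2 + 3) - 16) = 43*(15/2 - 16) = 43*(-17/2) = -731/2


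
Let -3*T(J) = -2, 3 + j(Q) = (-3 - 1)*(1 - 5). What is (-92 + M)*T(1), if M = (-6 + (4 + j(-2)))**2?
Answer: 58/3 ≈ 19.333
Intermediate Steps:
j(Q) = 13 (j(Q) = -3 + (-3 - 1)*(1 - 5) = -3 - 4*(-4) = -3 + 16 = 13)
T(J) = 2/3 (T(J) = -1/3*(-2) = 2/3)
M = 121 (M = (-6 + (4 + 13))**2 = (-6 + 17)**2 = 11**2 = 121)
(-92 + M)*T(1) = (-92 + 121)*(2/3) = 29*(2/3) = 58/3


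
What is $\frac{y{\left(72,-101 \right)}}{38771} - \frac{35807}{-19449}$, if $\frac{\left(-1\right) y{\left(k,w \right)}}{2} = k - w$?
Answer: $\frac{1381543843}{754057179} \approx 1.8321$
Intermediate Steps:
$y{\left(k,w \right)} = - 2 k + 2 w$ ($y{\left(k,w \right)} = - 2 \left(k - w\right) = - 2 k + 2 w$)
$\frac{y{\left(72,-101 \right)}}{38771} - \frac{35807}{-19449} = \frac{\left(-2\right) 72 + 2 \left(-101\right)}{38771} - \frac{35807}{-19449} = \left(-144 - 202\right) \frac{1}{38771} - - \frac{35807}{19449} = \left(-346\right) \frac{1}{38771} + \frac{35807}{19449} = - \frac{346}{38771} + \frac{35807}{19449} = \frac{1381543843}{754057179}$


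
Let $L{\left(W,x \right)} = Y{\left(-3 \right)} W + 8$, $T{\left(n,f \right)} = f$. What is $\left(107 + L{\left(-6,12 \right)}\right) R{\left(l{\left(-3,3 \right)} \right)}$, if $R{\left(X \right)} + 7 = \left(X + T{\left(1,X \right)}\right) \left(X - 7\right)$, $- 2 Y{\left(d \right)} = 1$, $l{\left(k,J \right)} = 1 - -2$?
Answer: $-3658$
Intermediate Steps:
$l{\left(k,J \right)} = 3$ ($l{\left(k,J \right)} = 1 + 2 = 3$)
$Y{\left(d \right)} = - \frac{1}{2}$ ($Y{\left(d \right)} = \left(- \frac{1}{2}\right) 1 = - \frac{1}{2}$)
$R{\left(X \right)} = -7 + 2 X \left(-7 + X\right)$ ($R{\left(X \right)} = -7 + \left(X + X\right) \left(X - 7\right) = -7 + 2 X \left(-7 + X\right)$)
$L{\left(W,x \right)} = 8 - \frac{W}{2}$ ($L{\left(W,x \right)} = - \frac{W}{2} + 8 = 8 - \frac{W}{2}$)
$\left(107 + L{\left(-6,12 \right)}\right) R{\left(l{\left(-3,3 \right)} \right)} = \left(107 + \left(8 - -3\right)\right) \left(-7 - 42 + 2 \cdot 3^{2}\right) = \left(107 + \left(8 + 3\right)\right) \left(-7 - 42 + 2 \cdot 9\right) = \left(107 + 11\right) \left(-7 - 42 + 18\right) = 118 \left(-31\right) = -3658$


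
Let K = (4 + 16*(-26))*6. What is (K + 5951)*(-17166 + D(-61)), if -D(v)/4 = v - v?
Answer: -59720514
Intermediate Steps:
D(v) = 0 (D(v) = -4*(v - v) = -4*0 = 0)
K = -2472 (K = (4 - 416)*6 = -412*6 = -2472)
(K + 5951)*(-17166 + D(-61)) = (-2472 + 5951)*(-17166 + 0) = 3479*(-17166) = -59720514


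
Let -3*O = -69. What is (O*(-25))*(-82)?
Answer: 47150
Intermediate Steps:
O = 23 (O = -1/3*(-69) = 23)
(O*(-25))*(-82) = (23*(-25))*(-82) = -575*(-82) = 47150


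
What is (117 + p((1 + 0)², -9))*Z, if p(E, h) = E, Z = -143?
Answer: -16874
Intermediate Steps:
(117 + p((1 + 0)², -9))*Z = (117 + (1 + 0)²)*(-143) = (117 + 1²)*(-143) = (117 + 1)*(-143) = 118*(-143) = -16874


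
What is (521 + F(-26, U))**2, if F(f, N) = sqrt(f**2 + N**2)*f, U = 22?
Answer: 1055601 - 54184*sqrt(290) ≈ 1.3288e+5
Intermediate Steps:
F(f, N) = f*sqrt(N**2 + f**2) (F(f, N) = sqrt(N**2 + f**2)*f = f*sqrt(N**2 + f**2))
(521 + F(-26, U))**2 = (521 - 26*sqrt(22**2 + (-26)**2))**2 = (521 - 26*sqrt(484 + 676))**2 = (521 - 52*sqrt(290))**2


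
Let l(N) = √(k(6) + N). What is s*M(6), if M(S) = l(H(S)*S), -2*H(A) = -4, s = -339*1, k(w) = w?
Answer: -1017*√2 ≈ -1438.3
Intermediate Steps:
s = -339
H(A) = 2 (H(A) = -½*(-4) = 2)
l(N) = √(6 + N)
M(S) = √(6 + 2*S)
s*M(6) = -339*√(6 + 2*6) = -339*√(6 + 12) = -1017*√2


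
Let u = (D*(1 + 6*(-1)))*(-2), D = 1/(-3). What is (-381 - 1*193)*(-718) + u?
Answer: 1236386/3 ≈ 4.1213e+5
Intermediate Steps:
D = -⅓ ≈ -0.33333
u = -10/3 (u = -(1 + 6*(-1))/3*(-2) = -(1 - 6)/3*(-2) = -⅓*(-5)*(-2) = (5/3)*(-2) = -10/3 ≈ -3.3333)
(-381 - 1*193)*(-718) + u = (-381 - 1*193)*(-718) - 10/3 = (-381 - 193)*(-718) - 10/3 = -574*(-718) - 10/3 = 412132 - 10/3 = 1236386/3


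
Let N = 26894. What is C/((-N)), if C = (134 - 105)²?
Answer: -841/26894 ≈ -0.031271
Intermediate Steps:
C = 841 (C = 29² = 841)
C/((-N)) = 841/((-1*26894)) = 841/(-26894) = 841*(-1/26894) = -841/26894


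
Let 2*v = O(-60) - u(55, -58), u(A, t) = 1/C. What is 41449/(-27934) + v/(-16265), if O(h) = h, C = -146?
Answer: -98306188857/66334590460 ≈ -1.4820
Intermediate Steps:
u(A, t) = -1/146 (u(A, t) = 1/(-146) = -1/146)
v = -8759/292 (v = (-60 - 1*(-1/146))/2 = (-60 + 1/146)/2 = (½)*(-8759/146) = -8759/292 ≈ -29.997)
41449/(-27934) + v/(-16265) = 41449/(-27934) - 8759/292/(-16265) = 41449*(-1/27934) - 8759/292*(-1/16265) = -41449/27934 + 8759/4749380 = -98306188857/66334590460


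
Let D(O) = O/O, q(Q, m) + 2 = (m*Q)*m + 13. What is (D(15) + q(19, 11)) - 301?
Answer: 2010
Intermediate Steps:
q(Q, m) = 11 + Q*m² (q(Q, m) = -2 + ((m*Q)*m + 13) = -2 + ((Q*m)*m + 13) = -2 + (Q*m² + 13) = -2 + (13 + Q*m²) = 11 + Q*m²)
D(O) = 1
(D(15) + q(19, 11)) - 301 = (1 + (11 + 19*11²)) - 301 = (1 + (11 + 19*121)) - 301 = (1 + (11 + 2299)) - 301 = (1 + 2310) - 301 = 2311 - 301 = 2010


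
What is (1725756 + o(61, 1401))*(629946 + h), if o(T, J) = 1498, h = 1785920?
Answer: 4172814211964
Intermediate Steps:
(1725756 + o(61, 1401))*(629946 + h) = (1725756 + 1498)*(629946 + 1785920) = 1727254*2415866 = 4172814211964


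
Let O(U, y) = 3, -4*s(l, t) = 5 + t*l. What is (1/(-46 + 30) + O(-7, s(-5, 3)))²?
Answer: 2209/256 ≈ 8.6289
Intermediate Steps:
s(l, t) = -5/4 - l*t/4 (s(l, t) = -(5 + t*l)/4 = -(5 + l*t)/4 = -5/4 - l*t/4)
(1/(-46 + 30) + O(-7, s(-5, 3)))² = (1/(-46 + 30) + 3)² = (1/(-16) + 3)² = (-1/16 + 3)² = (47/16)² = 2209/256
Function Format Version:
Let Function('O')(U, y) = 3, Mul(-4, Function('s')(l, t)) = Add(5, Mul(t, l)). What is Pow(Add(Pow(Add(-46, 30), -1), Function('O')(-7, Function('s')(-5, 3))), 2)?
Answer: Rational(2209, 256) ≈ 8.6289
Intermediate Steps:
Function('s')(l, t) = Add(Rational(-5, 4), Mul(Rational(-1, 4), l, t)) (Function('s')(l, t) = Mul(Rational(-1, 4), Add(5, Mul(t, l))) = Mul(Rational(-1, 4), Add(5, Mul(l, t))) = Add(Rational(-5, 4), Mul(Rational(-1, 4), l, t)))
Pow(Add(Pow(Add(-46, 30), -1), Function('O')(-7, Function('s')(-5, 3))), 2) = Pow(Add(Pow(Add(-46, 30), -1), 3), 2) = Pow(Add(Pow(-16, -1), 3), 2) = Pow(Add(Rational(-1, 16), 3), 2) = Pow(Rational(47, 16), 2) = Rational(2209, 256)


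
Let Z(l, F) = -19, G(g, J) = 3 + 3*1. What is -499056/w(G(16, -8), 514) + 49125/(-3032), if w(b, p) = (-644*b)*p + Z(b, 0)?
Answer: -96054761583/6021900680 ≈ -15.951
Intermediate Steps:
G(g, J) = 6 (G(g, J) = 3 + 3 = 6)
w(b, p) = -19 - 644*b*p (w(b, p) = (-644*b)*p - 19 = -644*b*p - 19 = -19 - 644*b*p)
-499056/w(G(16, -8), 514) + 49125/(-3032) = -499056/(-19 - 644*6*514) + 49125/(-3032) = -499056/(-19 - 1986096) + 49125*(-1/3032) = -499056/(-1986115) - 49125/3032 = -499056*(-1/1986115) - 49125/3032 = 499056/1986115 - 49125/3032 = -96054761583/6021900680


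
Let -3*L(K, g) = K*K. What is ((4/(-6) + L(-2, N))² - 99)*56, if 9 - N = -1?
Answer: -5320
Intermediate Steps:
N = 10 (N = 9 - 1*(-1) = 9 + 1 = 10)
L(K, g) = -K²/3 (L(K, g) = -K*K/3 = -K²/3)
((4/(-6) + L(-2, N))² - 99)*56 = ((4/(-6) - ⅓*(-2)²)² - 99)*56 = ((4*(-⅙) - ⅓*4)² - 99)*56 = ((-⅔ - 4/3)² - 99)*56 = ((-2)² - 99)*56 = (4 - 99)*56 = -95*56 = -5320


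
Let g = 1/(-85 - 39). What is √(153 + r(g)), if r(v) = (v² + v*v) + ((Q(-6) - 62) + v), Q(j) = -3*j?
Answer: √1675862/124 ≈ 10.440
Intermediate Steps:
g = -1/124 (g = 1/(-124) = -1/124 ≈ -0.0080645)
r(v) = -44 + v + 2*v² (r(v) = (v² + v*v) + ((-3*(-6) - 62) + v) = (v² + v²) + ((18 - 62) + v) = 2*v² + (-44 + v) = -44 + v + 2*v²)
√(153 + r(g)) = √(153 + (-44 - 1/124 + 2*(-1/124)²)) = √(153 + (-44 - 1/124 + 2*(1/15376))) = √(153 + (-44 - 1/124 + 1/7688)) = √(153 - 338333/7688) = √(837931/7688) = √1675862/124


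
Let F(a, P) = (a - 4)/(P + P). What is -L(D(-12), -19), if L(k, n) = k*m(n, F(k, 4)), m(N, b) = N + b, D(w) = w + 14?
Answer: 77/2 ≈ 38.500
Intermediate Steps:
D(w) = 14 + w
F(a, P) = (-4 + a)/(2*P) (F(a, P) = (-4 + a)/((2*P)) = (-4 + a)*(1/(2*P)) = (-4 + a)/(2*P))
L(k, n) = k*(-½ + n + k/8) (L(k, n) = k*(n + (½)*(-4 + k)/4) = k*(n + (½)*(¼)*(-4 + k)) = k*(n + (-½ + k/8)) = k*(-½ + n + k/8))
-L(D(-12), -19) = -(14 - 12)*(-4 + (14 - 12) + 8*(-19))/8 = -2*(-4 + 2 - 152)/8 = -2*(-154)/8 = -1*(-77/2) = 77/2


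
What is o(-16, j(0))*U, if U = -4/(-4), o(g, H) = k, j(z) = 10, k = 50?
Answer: 50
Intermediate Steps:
o(g, H) = 50
U = 1 (U = -4*(-¼) = 1)
o(-16, j(0))*U = 50*1 = 50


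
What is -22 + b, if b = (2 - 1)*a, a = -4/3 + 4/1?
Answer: -58/3 ≈ -19.333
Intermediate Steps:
a = 8/3 (a = -4*⅓ + 4*1 = -4/3 + 4 = 8/3 ≈ 2.6667)
b = 8/3 (b = (2 - 1)*(8/3) = 1*(8/3) = 8/3 ≈ 2.6667)
-22 + b = -22 + 8/3 = -58/3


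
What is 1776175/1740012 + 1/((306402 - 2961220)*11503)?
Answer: 27120745957784219/26568566395208724 ≈ 1.0208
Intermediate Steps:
1776175/1740012 + 1/((306402 - 2961220)*11503) = 1776175*(1/1740012) + (1/11503)/(-2654818) = 1776175/1740012 - 1/2654818*1/11503 = 1776175/1740012 - 1/30538371454 = 27120745957784219/26568566395208724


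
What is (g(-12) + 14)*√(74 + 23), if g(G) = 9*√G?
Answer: 14*√97 + 18*I*√291 ≈ 137.88 + 307.06*I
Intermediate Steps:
(g(-12) + 14)*√(74 + 23) = (9*√(-12) + 14)*√(74 + 23) = (9*(2*I*√3) + 14)*√97 = (18*I*√3 + 14)*√97 = (14 + 18*I*√3)*√97 = √97*(14 + 18*I*√3)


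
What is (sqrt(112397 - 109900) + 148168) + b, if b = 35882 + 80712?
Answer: 264762 + sqrt(2497) ≈ 2.6481e+5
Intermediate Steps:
b = 116594
(sqrt(112397 - 109900) + 148168) + b = (sqrt(112397 - 109900) + 148168) + 116594 = (sqrt(2497) + 148168) + 116594 = (148168 + sqrt(2497)) + 116594 = 264762 + sqrt(2497)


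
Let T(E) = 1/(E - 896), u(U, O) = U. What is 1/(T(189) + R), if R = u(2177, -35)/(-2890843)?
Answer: -2043826001/4429982 ≈ -461.36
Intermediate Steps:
T(E) = 1/(-896 + E)
R = -2177/2890843 (R = 2177/(-2890843) = 2177*(-1/2890843) = -2177/2890843 ≈ -0.00075307)
1/(T(189) + R) = 1/(1/(-896 + 189) - 2177/2890843) = 1/(1/(-707) - 2177/2890843) = 1/(-1/707 - 2177/2890843) = 1/(-4429982/2043826001) = -2043826001/4429982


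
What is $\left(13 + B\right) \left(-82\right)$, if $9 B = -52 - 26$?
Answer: $- \frac{1066}{3} \approx -355.33$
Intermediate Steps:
$B = - \frac{26}{3}$ ($B = \frac{-52 - 26}{9} = \frac{1}{9} \left(-78\right) = - \frac{26}{3} \approx -8.6667$)
$\left(13 + B\right) \left(-82\right) = \left(13 - \frac{26}{3}\right) \left(-82\right) = \frac{13}{3} \left(-82\right) = - \frac{1066}{3}$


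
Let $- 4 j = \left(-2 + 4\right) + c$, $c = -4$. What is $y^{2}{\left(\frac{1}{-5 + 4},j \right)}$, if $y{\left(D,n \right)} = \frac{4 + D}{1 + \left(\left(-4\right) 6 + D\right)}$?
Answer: $\frac{1}{64} \approx 0.015625$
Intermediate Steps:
$j = \frac{1}{2}$ ($j = - \frac{\left(-2 + 4\right) - 4}{4} = - \frac{2 - 4}{4} = \left(- \frac{1}{4}\right) \left(-2\right) = \frac{1}{2} \approx 0.5$)
$y{\left(D,n \right)} = \frac{4 + D}{-23 + D}$ ($y{\left(D,n \right)} = \frac{4 + D}{1 + \left(-24 + D\right)} = \frac{4 + D}{-23 + D}$)
$y^{2}{\left(\frac{1}{-5 + 4},j \right)} = \left(\frac{4 + \frac{1}{-5 + 4}}{-23 + \frac{1}{-5 + 4}}\right)^{2} = \left(\frac{4 + \frac{1}{-1}}{-23 + \frac{1}{-1}}\right)^{2} = \left(\frac{4 - 1}{-23 - 1}\right)^{2} = \left(\frac{1}{-24} \cdot 3\right)^{2} = \left(\left(- \frac{1}{24}\right) 3\right)^{2} = \left(- \frac{1}{8}\right)^{2} = \frac{1}{64}$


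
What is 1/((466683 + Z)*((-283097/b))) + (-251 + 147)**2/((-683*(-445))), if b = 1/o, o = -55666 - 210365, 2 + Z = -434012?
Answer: 26611541583610251263/747797604587138437605 ≈ 0.035587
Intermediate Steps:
Z = -434014 (Z = -2 - 434012 = -434014)
o = -266031
b = -1/266031 (b = 1/(-266031) = -1/266031 ≈ -3.7590e-6)
1/((466683 + Z)*((-283097/b))) + (-251 + 147)**2/((-683*(-445))) = 1/((466683 - 434014)*((-283097/(-1/266031)))) + (-251 + 147)**2/((-683*(-445))) = 1/(32669*((-283097*(-266031)))) + (-104)**2/303935 = (1/32669)/75312578007 + 10816*(1/303935) = (1/32669)*(1/75312578007) + 10816/303935 = 1/2460386610910683 + 10816/303935 = 26611541583610251263/747797604587138437605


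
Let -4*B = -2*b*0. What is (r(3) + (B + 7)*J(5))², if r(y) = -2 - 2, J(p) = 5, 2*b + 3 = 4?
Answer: 961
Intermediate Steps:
b = ½ (b = -3/2 + (½)*4 = -3/2 + 2 = ½ ≈ 0.50000)
r(y) = -4
B = 0 (B = -(-2*½)*0/4 = -(-1)*0/4 = -¼*0 = 0)
(r(3) + (B + 7)*J(5))² = (-4 + (0 + 7)*5)² = (-4 + 7*5)² = (-4 + 35)² = 31² = 961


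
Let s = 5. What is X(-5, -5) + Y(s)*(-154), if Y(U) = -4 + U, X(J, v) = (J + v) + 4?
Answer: -160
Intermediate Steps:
X(J, v) = 4 + J + v
X(-5, -5) + Y(s)*(-154) = (4 - 5 - 5) + (-4 + 5)*(-154) = -6 + 1*(-154) = -6 - 154 = -160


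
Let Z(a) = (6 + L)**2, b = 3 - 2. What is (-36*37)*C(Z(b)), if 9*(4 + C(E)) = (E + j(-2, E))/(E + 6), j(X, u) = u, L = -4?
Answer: 26048/5 ≈ 5209.6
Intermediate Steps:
b = 1
Z(a) = 4 (Z(a) = (6 - 4)**2 = 2**2 = 4)
C(E) = -4 + 2*E/(9*(6 + E)) (C(E) = -4 + ((E + E)/(E + 6))/9 = -4 + ((2*E)/(6 + E))/9 = -4 + (2*E/(6 + E))/9 = -4 + 2*E/(9*(6 + E)))
(-36*37)*C(Z(b)) = (-36*37)*(2*(-108 - 17*4)/(9*(6 + 4))) = -296*(-108 - 68)/10 = -296*(-176)/10 = -1332*(-176/45) = 26048/5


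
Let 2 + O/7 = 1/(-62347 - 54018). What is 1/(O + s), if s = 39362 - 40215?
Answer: -116365/100888462 ≈ -0.0011534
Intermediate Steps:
O = -1629117/116365 (O = -14 + 7/(-62347 - 54018) = -14 + 7/(-116365) = -14 + 7*(-1/116365) = -14 - 7/116365 = -1629117/116365 ≈ -14.000)
s = -853
1/(O + s) = 1/(-1629117/116365 - 853) = 1/(-100888462/116365) = -116365/100888462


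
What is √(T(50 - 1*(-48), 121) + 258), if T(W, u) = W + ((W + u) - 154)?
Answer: √421 ≈ 20.518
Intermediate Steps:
T(W, u) = -154 + u + 2*W (T(W, u) = W + (-154 + W + u) = -154 + u + 2*W)
√(T(50 - 1*(-48), 121) + 258) = √((-154 + 121 + 2*(50 - 1*(-48))) + 258) = √((-154 + 121 + 2*(50 + 48)) + 258) = √((-154 + 121 + 2*98) + 258) = √((-154 + 121 + 196) + 258) = √(163 + 258) = √421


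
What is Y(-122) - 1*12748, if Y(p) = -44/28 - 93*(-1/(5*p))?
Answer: -54441321/4270 ≈ -12750.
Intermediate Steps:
Y(p) = -11/7 + 93/(5*p) (Y(p) = -44*1/28 - (-93)/(5*p) = -11/7 + 93/(5*p))
Y(-122) - 1*12748 = (1/35)*(651 - 55*(-122))/(-122) - 1*12748 = (1/35)*(-1/122)*(651 + 6710) - 12748 = (1/35)*(-1/122)*7361 - 12748 = -7361/4270 - 12748 = -54441321/4270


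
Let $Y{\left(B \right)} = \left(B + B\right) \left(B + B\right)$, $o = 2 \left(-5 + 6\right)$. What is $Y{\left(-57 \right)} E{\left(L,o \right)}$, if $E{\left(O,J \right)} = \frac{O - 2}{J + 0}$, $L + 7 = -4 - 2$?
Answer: $-97470$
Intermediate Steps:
$L = -13$ ($L = -7 - 6 = -13$)
$o = 2$ ($o = 2 \cdot 1 = 2$)
$Y{\left(B \right)} = 4 B^{2}$ ($Y{\left(B \right)} = 2 B 2 B = 4 B^{2}$)
$E{\left(O,J \right)} = \frac{-2 + O}{J}$
$Y{\left(-57 \right)} E{\left(L,o \right)} = 4 \left(-57\right)^{2} \frac{-2 - 13}{2} = 4 \cdot 3249 \cdot \frac{1}{2} \left(-15\right) = 12996 \left(- \frac{15}{2}\right) = -97470$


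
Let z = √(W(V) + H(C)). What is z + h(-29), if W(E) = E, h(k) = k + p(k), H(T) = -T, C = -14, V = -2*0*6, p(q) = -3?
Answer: -32 + √14 ≈ -28.258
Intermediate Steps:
V = 0 (V = 0*6 = 0)
h(k) = -3 + k (h(k) = k - 3 = -3 + k)
z = √14 (z = √(0 - 1*(-14)) = √(0 + 14) = √14 ≈ 3.7417)
z + h(-29) = √14 + (-3 - 29) = √14 - 32 = -32 + √14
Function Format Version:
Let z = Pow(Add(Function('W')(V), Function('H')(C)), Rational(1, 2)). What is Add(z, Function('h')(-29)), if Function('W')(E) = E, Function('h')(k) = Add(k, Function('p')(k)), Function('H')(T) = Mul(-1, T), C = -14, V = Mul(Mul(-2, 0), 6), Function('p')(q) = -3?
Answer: Add(-32, Pow(14, Rational(1, 2))) ≈ -28.258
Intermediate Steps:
V = 0 (V = Mul(0, 6) = 0)
Function('h')(k) = Add(-3, k) (Function('h')(k) = Add(k, -3) = Add(-3, k))
z = Pow(14, Rational(1, 2)) (z = Pow(Add(0, Mul(-1, -14)), Rational(1, 2)) = Pow(Add(0, 14), Rational(1, 2)) = Pow(14, Rational(1, 2)) ≈ 3.7417)
Add(z, Function('h')(-29)) = Add(Pow(14, Rational(1, 2)), Add(-3, -29)) = Add(Pow(14, Rational(1, 2)), -32) = Add(-32, Pow(14, Rational(1, 2)))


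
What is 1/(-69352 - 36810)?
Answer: -1/106162 ≈ -9.4196e-6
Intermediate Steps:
1/(-69352 - 36810) = 1/(-106162) = -1/106162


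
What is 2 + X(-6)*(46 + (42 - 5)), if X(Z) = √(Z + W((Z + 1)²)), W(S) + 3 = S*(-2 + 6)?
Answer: 2 + 83*√91 ≈ 793.77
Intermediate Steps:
W(S) = -3 + 4*S (W(S) = -3 + S*(-2 + 6) = -3 + S*4 = -3 + 4*S)
X(Z) = √(-3 + Z + 4*(1 + Z)²) (X(Z) = √(Z + (-3 + 4*(Z + 1)²)) = √(Z + (-3 + 4*(1 + Z)²)) = √(-3 + Z + 4*(1 + Z)²))
2 + X(-6)*(46 + (42 - 5)) = 2 + √(-3 - 6 + 4*(1 - 6)²)*(46 + (42 - 5)) = 2 + √(-3 - 6 + 4*(-5)²)*(46 + 37) = 2 + √(-3 - 6 + 4*25)*83 = 2 + √(-3 - 6 + 100)*83 = 2 + √91*83 = 2 + 83*√91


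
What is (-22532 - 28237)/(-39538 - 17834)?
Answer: 16923/19124 ≈ 0.88491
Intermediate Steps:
(-22532 - 28237)/(-39538 - 17834) = -50769/(-57372) = -50769*(-1/57372) = 16923/19124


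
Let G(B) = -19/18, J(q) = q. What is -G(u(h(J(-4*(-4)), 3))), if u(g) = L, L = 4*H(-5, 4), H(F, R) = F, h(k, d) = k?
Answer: 19/18 ≈ 1.0556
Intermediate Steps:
L = -20 (L = 4*(-5) = -20)
u(g) = -20
G(B) = -19/18 (G(B) = -19*1/18 = -19/18)
-G(u(h(J(-4*(-4)), 3))) = -1*(-19/18) = 19/18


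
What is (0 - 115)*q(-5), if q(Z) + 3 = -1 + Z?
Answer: 1035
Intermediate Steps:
q(Z) = -4 + Z (q(Z) = -3 + (-1 + Z) = -4 + Z)
(0 - 115)*q(-5) = (0 - 115)*(-4 - 5) = -115*(-9) = 1035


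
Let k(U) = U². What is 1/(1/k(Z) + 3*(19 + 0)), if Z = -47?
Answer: 2209/125914 ≈ 0.017544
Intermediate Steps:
1/(1/k(Z) + 3*(19 + 0)) = 1/(1/((-47)²) + 3*(19 + 0)) = 1/(1/2209 + 3*19) = 1/(1/2209 + 57) = 1/(125914/2209) = 2209/125914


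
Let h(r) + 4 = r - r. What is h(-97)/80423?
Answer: -4/80423 ≈ -4.9737e-5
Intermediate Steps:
h(r) = -4 (h(r) = -4 + (r - r) = -4 + 0 = -4)
h(-97)/80423 = -4/80423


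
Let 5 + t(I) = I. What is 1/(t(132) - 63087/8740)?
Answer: 8740/1046893 ≈ 0.0083485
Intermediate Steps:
t(I) = -5 + I
1/(t(132) - 63087/8740) = 1/((-5 + 132) - 63087/8740) = 1/(127 - 63087*1/8740) = 1/(127 - 63087/8740) = 1/(1046893/8740) = 8740/1046893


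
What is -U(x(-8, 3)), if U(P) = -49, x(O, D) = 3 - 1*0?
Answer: 49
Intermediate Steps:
x(O, D) = 3 (x(O, D) = 3 + 0 = 3)
-U(x(-8, 3)) = -1*(-49) = 49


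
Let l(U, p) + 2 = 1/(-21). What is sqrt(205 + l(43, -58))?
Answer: sqrt(89502)/21 ≈ 14.246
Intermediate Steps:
l(U, p) = -43/21 (l(U, p) = -2 + 1/(-21) = -2 - 1/21 = -43/21)
sqrt(205 + l(43, -58)) = sqrt(205 - 43/21) = sqrt(4262/21) = sqrt(89502)/21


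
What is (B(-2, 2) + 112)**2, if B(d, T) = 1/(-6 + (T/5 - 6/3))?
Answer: 18071001/1444 ≈ 12515.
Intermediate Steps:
B(d, T) = 1/(-8 + T/5) (B(d, T) = 1/(-6 + (T*(1/5) - 6*1/3)) = 1/(-6 + (T/5 - 2)) = 1/(-6 + (-2 + T/5)) = 1/(-8 + T/5))
(B(-2, 2) + 112)**2 = (5/(-40 + 2) + 112)**2 = (5/(-38) + 112)**2 = (5*(-1/38) + 112)**2 = (-5/38 + 112)**2 = (4251/38)**2 = 18071001/1444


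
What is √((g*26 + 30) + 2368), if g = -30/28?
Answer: √116137/7 ≈ 48.684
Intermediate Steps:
g = -15/14 (g = -30*1/28 = -15/14 ≈ -1.0714)
√((g*26 + 30) + 2368) = √((-15/14*26 + 30) + 2368) = √((-195/7 + 30) + 2368) = √(15/7 + 2368) = √(16591/7) = √116137/7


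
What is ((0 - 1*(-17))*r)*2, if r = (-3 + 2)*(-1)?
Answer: 34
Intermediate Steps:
r = 1 (r = -1*(-1) = 1)
((0 - 1*(-17))*r)*2 = ((0 - 1*(-17))*1)*2 = ((0 + 17)*1)*2 = (17*1)*2 = 17*2 = 34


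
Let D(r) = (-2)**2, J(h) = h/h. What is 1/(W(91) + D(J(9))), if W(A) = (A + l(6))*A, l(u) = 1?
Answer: 1/8376 ≈ 0.00011939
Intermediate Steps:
J(h) = 1
D(r) = 4
W(A) = A*(1 + A) (W(A) = (A + 1)*A = (1 + A)*A = A*(1 + A))
1/(W(91) + D(J(9))) = 1/(91*(1 + 91) + 4) = 1/(91*92 + 4) = 1/(8372 + 4) = 1/8376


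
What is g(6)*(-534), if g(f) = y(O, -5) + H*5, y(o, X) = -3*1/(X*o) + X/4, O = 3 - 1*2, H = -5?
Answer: 136971/10 ≈ 13697.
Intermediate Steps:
O = 1 (O = 3 - 2 = 1)
y(o, X) = X/4 - 3/(X*o) (y(o, X) = -3*1/(X*o) + X*(¼) = -3/(X*o) + X/4 = X/4 - 3/(X*o))
g(f) = -513/20 (g(f) = ((¼)*(-5) - 3/(-5*1)) - 5*5 = (-5/4 - 3*(-⅕)*1) - 25 = (-5/4 + ⅗) - 25 = -13/20 - 25 = -513/20)
g(6)*(-534) = -513/20*(-534) = 136971/10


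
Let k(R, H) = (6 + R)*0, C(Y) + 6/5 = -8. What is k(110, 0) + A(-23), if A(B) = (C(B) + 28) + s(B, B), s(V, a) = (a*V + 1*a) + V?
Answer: 2509/5 ≈ 501.80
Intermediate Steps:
C(Y) = -46/5 (C(Y) = -6/5 - 8 = -46/5)
s(V, a) = V + a + V*a (s(V, a) = (V*a + a) + V = (a + V*a) + V = V + a + V*a)
k(R, H) = 0
A(B) = 94/5 + B² + 2*B (A(B) = (-46/5 + 28) + (B + B + B*B) = 94/5 + (B + B + B²) = 94/5 + (B² + 2*B) = 94/5 + B² + 2*B)
k(110, 0) + A(-23) = 0 + (94/5 + (-23)² + 2*(-23)) = 0 + (94/5 + 529 - 46) = 0 + 2509/5 = 2509/5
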